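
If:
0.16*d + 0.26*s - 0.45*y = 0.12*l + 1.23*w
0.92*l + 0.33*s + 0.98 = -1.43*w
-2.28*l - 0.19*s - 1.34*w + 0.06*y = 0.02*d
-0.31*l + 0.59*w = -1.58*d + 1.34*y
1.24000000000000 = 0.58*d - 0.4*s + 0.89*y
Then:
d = 0.42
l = 0.47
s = -2.12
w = -0.50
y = 0.17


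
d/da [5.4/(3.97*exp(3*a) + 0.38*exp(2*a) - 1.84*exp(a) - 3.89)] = (-64.314*exp(2*a) - 4.104*exp(a) + 9.936)*exp(a)/(3.97*exp(3*a) + 0.38*exp(2*a) - 1.84*exp(a) - 3.89)^2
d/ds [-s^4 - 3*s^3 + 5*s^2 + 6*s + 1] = -4*s^3 - 9*s^2 + 10*s + 6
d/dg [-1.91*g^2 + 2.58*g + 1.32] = 2.58 - 3.82*g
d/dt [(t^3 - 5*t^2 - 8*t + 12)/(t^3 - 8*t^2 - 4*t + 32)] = (-3*t^2 + 20*t - 52)/(t^4 - 20*t^3 + 132*t^2 - 320*t + 256)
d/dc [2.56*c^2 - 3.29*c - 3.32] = 5.12*c - 3.29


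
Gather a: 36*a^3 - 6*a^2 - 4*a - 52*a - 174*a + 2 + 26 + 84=36*a^3 - 6*a^2 - 230*a + 112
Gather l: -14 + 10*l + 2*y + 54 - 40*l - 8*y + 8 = -30*l - 6*y + 48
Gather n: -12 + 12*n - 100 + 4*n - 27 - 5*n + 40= 11*n - 99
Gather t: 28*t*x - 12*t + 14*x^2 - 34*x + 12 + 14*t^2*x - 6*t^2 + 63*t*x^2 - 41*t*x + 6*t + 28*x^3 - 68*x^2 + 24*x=t^2*(14*x - 6) + t*(63*x^2 - 13*x - 6) + 28*x^3 - 54*x^2 - 10*x + 12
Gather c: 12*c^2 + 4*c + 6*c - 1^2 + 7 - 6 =12*c^2 + 10*c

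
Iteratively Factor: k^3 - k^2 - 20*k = (k - 5)*(k^2 + 4*k) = (k - 5)*(k + 4)*(k)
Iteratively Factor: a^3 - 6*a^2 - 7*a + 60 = (a + 3)*(a^2 - 9*a + 20) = (a - 4)*(a + 3)*(a - 5)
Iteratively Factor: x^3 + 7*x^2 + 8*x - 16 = (x + 4)*(x^2 + 3*x - 4) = (x + 4)^2*(x - 1)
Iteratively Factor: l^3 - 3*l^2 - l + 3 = (l - 3)*(l^2 - 1) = (l - 3)*(l - 1)*(l + 1)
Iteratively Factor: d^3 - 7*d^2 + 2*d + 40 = (d + 2)*(d^2 - 9*d + 20) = (d - 5)*(d + 2)*(d - 4)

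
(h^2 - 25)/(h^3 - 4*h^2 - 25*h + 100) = 1/(h - 4)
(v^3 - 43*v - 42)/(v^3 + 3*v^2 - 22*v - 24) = (v - 7)/(v - 4)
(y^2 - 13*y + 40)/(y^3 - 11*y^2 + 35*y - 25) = (y - 8)/(y^2 - 6*y + 5)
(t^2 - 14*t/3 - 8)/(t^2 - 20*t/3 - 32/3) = (t - 6)/(t - 8)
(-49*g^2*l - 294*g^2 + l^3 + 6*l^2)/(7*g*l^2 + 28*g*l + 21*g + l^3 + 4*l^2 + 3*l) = (-7*g*l - 42*g + l^2 + 6*l)/(l^2 + 4*l + 3)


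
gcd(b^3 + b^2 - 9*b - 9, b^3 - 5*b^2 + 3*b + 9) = b^2 - 2*b - 3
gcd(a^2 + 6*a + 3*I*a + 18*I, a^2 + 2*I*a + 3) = a + 3*I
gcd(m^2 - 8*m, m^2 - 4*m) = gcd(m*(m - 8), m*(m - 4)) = m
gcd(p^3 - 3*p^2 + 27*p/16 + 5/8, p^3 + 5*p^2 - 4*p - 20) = p - 2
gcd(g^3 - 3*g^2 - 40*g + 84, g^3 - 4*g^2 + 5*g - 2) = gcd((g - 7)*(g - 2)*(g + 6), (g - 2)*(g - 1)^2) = g - 2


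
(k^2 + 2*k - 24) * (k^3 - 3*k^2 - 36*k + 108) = k^5 - k^4 - 66*k^3 + 108*k^2 + 1080*k - 2592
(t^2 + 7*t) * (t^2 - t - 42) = t^4 + 6*t^3 - 49*t^2 - 294*t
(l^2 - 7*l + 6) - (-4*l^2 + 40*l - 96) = 5*l^2 - 47*l + 102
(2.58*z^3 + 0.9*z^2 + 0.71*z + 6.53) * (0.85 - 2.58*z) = -6.6564*z^4 - 0.129*z^3 - 1.0668*z^2 - 16.2439*z + 5.5505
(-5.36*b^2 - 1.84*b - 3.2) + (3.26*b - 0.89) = -5.36*b^2 + 1.42*b - 4.09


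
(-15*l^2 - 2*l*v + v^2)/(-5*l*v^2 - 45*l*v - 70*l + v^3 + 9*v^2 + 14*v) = (3*l + v)/(v^2 + 9*v + 14)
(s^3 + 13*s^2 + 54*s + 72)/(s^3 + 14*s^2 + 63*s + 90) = (s + 4)/(s + 5)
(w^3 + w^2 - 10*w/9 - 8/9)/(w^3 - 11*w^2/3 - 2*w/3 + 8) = (3*w^2 - w - 2)/(3*(w^2 - 5*w + 6))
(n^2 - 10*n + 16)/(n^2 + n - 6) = (n - 8)/(n + 3)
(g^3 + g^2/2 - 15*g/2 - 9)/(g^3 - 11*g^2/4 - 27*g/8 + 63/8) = 4*(2*g^2 + 7*g + 6)/(8*g^2 + 2*g - 21)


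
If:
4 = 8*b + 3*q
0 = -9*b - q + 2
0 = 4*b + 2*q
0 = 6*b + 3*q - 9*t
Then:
No Solution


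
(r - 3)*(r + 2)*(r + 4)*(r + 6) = r^4 + 9*r^3 + 8*r^2 - 84*r - 144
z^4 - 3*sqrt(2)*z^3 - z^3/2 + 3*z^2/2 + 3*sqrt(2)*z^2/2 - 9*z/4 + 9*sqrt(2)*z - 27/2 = (z - 2)*(z + 3/2)*(z - 3*sqrt(2)/2)^2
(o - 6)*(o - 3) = o^2 - 9*o + 18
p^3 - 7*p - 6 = (p - 3)*(p + 1)*(p + 2)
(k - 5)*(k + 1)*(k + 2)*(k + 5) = k^4 + 3*k^3 - 23*k^2 - 75*k - 50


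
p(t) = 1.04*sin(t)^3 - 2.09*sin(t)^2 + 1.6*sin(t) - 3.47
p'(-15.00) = -4.28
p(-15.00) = -5.68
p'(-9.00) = -3.51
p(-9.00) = -4.56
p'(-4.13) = -0.16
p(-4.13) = -2.99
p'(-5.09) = 0.15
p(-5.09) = -2.95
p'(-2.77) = -3.29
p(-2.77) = -4.38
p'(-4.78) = 0.04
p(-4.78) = -2.92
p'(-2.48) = -4.22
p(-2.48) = -5.48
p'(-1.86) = -2.42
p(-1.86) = -7.84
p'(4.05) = -4.20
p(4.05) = -6.54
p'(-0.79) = 4.32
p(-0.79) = -6.03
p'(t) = 3.12*sin(t)^2*cos(t) - 4.18*sin(t)*cos(t) + 1.6*cos(t)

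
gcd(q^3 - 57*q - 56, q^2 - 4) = 1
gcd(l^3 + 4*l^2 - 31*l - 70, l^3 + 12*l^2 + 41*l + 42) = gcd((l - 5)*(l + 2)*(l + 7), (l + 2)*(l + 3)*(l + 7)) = l^2 + 9*l + 14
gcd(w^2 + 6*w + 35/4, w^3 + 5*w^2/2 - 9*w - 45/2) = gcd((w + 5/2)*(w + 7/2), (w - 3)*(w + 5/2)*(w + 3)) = w + 5/2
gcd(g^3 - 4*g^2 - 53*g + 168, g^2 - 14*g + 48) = g - 8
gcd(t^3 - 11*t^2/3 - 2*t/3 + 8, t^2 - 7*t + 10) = t - 2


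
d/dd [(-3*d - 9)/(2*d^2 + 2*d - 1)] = 3*(2*d^2 + 12*d + 7)/(4*d^4 + 8*d^3 - 4*d + 1)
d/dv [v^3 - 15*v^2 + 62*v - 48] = 3*v^2 - 30*v + 62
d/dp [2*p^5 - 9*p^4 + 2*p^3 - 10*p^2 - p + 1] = 10*p^4 - 36*p^3 + 6*p^2 - 20*p - 1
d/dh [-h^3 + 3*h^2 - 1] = 3*h*(2 - h)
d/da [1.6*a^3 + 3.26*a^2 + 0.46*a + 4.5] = 4.8*a^2 + 6.52*a + 0.46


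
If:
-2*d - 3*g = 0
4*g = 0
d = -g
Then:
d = 0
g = 0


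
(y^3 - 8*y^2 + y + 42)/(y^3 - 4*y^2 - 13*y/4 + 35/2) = 4*(y^2 - 10*y + 21)/(4*y^2 - 24*y + 35)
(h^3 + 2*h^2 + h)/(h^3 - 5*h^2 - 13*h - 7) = h/(h - 7)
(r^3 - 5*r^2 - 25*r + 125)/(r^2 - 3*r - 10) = (r^2 - 25)/(r + 2)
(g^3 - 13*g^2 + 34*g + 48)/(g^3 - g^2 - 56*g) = (g^2 - 5*g - 6)/(g*(g + 7))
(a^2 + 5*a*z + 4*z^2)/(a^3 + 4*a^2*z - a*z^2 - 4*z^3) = 1/(a - z)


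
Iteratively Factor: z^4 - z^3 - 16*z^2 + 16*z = (z - 4)*(z^3 + 3*z^2 - 4*z) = (z - 4)*(z + 4)*(z^2 - z) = z*(z - 4)*(z + 4)*(z - 1)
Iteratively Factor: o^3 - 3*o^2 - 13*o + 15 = (o - 1)*(o^2 - 2*o - 15) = (o - 1)*(o + 3)*(o - 5)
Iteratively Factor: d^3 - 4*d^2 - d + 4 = (d - 4)*(d^2 - 1) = (d - 4)*(d + 1)*(d - 1)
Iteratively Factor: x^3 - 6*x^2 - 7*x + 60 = (x + 3)*(x^2 - 9*x + 20) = (x - 4)*(x + 3)*(x - 5)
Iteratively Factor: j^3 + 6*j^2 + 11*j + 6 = (j + 3)*(j^2 + 3*j + 2) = (j + 1)*(j + 3)*(j + 2)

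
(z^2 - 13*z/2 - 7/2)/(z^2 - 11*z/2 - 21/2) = (2*z + 1)/(2*z + 3)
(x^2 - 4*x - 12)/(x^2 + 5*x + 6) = (x - 6)/(x + 3)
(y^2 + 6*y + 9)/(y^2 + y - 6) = (y + 3)/(y - 2)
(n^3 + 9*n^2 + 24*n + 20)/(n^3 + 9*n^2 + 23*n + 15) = (n^2 + 4*n + 4)/(n^2 + 4*n + 3)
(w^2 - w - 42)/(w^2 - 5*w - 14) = (w + 6)/(w + 2)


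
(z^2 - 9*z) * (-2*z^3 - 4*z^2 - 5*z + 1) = -2*z^5 + 14*z^4 + 31*z^3 + 46*z^2 - 9*z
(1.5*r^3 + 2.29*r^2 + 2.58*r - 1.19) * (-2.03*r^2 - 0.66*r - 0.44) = -3.045*r^5 - 5.6387*r^4 - 7.4088*r^3 - 0.2947*r^2 - 0.3498*r + 0.5236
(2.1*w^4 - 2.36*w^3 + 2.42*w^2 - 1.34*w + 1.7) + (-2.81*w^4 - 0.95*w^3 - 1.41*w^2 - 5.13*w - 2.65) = -0.71*w^4 - 3.31*w^3 + 1.01*w^2 - 6.47*w - 0.95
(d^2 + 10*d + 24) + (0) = d^2 + 10*d + 24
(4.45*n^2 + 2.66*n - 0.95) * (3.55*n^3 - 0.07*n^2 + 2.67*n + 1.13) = 15.7975*n^5 + 9.1315*n^4 + 8.3228*n^3 + 12.1972*n^2 + 0.4693*n - 1.0735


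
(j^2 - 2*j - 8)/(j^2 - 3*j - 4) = (j + 2)/(j + 1)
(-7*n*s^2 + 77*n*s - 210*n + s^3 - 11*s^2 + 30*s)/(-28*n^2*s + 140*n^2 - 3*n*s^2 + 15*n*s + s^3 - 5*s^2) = (s - 6)/(4*n + s)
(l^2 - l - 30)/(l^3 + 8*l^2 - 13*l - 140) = (l - 6)/(l^2 + 3*l - 28)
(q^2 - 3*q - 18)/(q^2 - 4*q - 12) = (q + 3)/(q + 2)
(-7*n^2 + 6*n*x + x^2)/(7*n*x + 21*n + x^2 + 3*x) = (-n + x)/(x + 3)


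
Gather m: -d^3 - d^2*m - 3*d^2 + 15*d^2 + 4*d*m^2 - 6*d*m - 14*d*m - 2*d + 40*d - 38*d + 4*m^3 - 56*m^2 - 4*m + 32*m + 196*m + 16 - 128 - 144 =-d^3 + 12*d^2 + 4*m^3 + m^2*(4*d - 56) + m*(-d^2 - 20*d + 224) - 256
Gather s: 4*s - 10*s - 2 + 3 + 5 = 6 - 6*s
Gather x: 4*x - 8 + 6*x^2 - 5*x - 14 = 6*x^2 - x - 22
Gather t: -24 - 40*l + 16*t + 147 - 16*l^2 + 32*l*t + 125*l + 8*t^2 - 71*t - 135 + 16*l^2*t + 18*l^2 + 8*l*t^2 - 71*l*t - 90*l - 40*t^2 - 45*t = 2*l^2 - 5*l + t^2*(8*l - 32) + t*(16*l^2 - 39*l - 100) - 12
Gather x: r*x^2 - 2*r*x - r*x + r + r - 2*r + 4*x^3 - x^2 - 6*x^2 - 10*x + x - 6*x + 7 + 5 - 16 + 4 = 4*x^3 + x^2*(r - 7) + x*(-3*r - 15)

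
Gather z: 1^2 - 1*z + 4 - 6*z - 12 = -7*z - 7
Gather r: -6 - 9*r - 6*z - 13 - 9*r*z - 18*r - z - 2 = r*(-9*z - 27) - 7*z - 21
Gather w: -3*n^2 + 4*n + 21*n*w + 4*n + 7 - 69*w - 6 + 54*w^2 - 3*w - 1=-3*n^2 + 8*n + 54*w^2 + w*(21*n - 72)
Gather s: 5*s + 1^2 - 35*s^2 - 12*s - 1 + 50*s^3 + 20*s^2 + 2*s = 50*s^3 - 15*s^2 - 5*s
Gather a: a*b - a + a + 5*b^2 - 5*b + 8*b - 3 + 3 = a*b + 5*b^2 + 3*b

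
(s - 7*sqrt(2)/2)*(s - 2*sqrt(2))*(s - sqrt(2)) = s^3 - 13*sqrt(2)*s^2/2 + 25*s - 14*sqrt(2)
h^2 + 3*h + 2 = (h + 1)*(h + 2)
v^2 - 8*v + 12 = (v - 6)*(v - 2)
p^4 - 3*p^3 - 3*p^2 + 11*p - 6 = (p - 3)*(p - 1)^2*(p + 2)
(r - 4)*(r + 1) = r^2 - 3*r - 4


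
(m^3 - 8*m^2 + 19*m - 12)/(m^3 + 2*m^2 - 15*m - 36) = (m^2 - 4*m + 3)/(m^2 + 6*m + 9)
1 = 1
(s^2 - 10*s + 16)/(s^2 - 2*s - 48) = (s - 2)/(s + 6)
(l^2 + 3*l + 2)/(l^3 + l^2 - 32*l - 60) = (l + 1)/(l^2 - l - 30)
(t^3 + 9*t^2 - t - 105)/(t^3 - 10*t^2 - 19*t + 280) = (t^2 + 4*t - 21)/(t^2 - 15*t + 56)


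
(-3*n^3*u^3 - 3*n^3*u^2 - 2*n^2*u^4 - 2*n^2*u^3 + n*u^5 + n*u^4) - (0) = -3*n^3*u^3 - 3*n^3*u^2 - 2*n^2*u^4 - 2*n^2*u^3 + n*u^5 + n*u^4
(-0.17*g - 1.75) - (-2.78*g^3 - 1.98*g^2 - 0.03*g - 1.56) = 2.78*g^3 + 1.98*g^2 - 0.14*g - 0.19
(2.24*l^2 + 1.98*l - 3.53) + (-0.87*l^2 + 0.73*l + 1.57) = 1.37*l^2 + 2.71*l - 1.96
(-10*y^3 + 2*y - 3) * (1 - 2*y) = 20*y^4 - 10*y^3 - 4*y^2 + 8*y - 3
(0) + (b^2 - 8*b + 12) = b^2 - 8*b + 12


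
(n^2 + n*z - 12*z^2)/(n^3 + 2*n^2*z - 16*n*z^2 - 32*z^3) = (-n + 3*z)/(-n^2 + 2*n*z + 8*z^2)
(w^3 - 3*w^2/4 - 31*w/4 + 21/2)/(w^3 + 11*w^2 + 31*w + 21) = (4*w^2 - 15*w + 14)/(4*(w^2 + 8*w + 7))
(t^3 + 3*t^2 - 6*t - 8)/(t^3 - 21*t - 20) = (t - 2)/(t - 5)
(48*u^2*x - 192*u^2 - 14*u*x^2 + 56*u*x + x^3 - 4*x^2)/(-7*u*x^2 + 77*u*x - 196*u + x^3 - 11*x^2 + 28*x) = (48*u^2 - 14*u*x + x^2)/(-7*u*x + 49*u + x^2 - 7*x)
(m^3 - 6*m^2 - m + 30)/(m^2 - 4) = (m^2 - 8*m + 15)/(m - 2)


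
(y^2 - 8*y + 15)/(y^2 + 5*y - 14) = (y^2 - 8*y + 15)/(y^2 + 5*y - 14)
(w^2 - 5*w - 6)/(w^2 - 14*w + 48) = (w + 1)/(w - 8)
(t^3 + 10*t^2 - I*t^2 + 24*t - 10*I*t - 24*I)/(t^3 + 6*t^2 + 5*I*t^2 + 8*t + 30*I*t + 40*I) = (t^2 + t*(6 - I) - 6*I)/(t^2 + t*(2 + 5*I) + 10*I)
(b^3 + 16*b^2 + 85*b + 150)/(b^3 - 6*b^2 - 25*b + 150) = (b^2 + 11*b + 30)/(b^2 - 11*b + 30)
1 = 1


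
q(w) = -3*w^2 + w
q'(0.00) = 1.00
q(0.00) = 0.00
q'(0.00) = 1.00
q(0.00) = 0.00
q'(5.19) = -30.14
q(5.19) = -75.62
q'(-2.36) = 15.16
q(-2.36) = -19.07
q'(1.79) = -9.74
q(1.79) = -7.82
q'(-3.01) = 19.06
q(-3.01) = -30.19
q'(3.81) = -21.86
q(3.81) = -39.74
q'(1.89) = -10.34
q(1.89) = -8.83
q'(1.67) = -9.02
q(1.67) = -6.70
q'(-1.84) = 12.04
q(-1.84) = -12.00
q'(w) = 1 - 6*w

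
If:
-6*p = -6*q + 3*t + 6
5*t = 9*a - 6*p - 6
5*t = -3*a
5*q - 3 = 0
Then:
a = 6/17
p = -5/17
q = 3/5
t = -18/85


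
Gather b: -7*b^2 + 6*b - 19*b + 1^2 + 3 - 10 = -7*b^2 - 13*b - 6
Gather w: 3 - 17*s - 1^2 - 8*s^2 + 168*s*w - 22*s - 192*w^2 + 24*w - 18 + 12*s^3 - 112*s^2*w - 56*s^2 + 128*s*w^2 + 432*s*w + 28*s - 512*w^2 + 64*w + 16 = 12*s^3 - 64*s^2 - 11*s + w^2*(128*s - 704) + w*(-112*s^2 + 600*s + 88)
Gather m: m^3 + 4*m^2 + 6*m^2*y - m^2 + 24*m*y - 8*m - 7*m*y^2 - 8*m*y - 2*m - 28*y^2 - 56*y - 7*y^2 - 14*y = m^3 + m^2*(6*y + 3) + m*(-7*y^2 + 16*y - 10) - 35*y^2 - 70*y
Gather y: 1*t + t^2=t^2 + t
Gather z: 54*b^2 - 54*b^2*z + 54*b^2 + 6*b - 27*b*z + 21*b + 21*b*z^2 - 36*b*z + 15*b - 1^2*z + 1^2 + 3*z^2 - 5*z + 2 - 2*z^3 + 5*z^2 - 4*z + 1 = 108*b^2 + 42*b - 2*z^3 + z^2*(21*b + 8) + z*(-54*b^2 - 63*b - 10) + 4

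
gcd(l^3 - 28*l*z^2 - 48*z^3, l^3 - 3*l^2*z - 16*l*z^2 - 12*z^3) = -l^2 + 4*l*z + 12*z^2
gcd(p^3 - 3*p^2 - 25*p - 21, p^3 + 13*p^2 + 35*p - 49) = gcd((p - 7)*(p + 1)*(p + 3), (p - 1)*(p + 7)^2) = 1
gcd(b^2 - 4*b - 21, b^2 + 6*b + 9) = b + 3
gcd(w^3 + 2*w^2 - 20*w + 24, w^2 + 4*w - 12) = w^2 + 4*w - 12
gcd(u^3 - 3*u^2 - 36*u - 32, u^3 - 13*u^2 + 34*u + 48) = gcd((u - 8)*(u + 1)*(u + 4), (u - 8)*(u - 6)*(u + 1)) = u^2 - 7*u - 8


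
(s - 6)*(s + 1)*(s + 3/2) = s^3 - 7*s^2/2 - 27*s/2 - 9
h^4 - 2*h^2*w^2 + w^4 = (h - w)^2*(h + w)^2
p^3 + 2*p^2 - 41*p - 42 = (p - 6)*(p + 1)*(p + 7)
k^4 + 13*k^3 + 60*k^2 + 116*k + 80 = (k + 2)^2*(k + 4)*(k + 5)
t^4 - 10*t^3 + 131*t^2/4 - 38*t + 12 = (t - 4)^2*(t - 3/2)*(t - 1/2)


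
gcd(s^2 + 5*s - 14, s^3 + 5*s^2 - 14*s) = s^2 + 5*s - 14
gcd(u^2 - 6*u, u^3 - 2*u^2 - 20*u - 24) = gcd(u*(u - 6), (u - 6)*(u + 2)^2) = u - 6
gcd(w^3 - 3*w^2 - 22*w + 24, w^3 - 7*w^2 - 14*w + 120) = w^2 - 2*w - 24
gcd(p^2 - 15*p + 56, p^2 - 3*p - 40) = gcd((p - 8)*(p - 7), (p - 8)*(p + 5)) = p - 8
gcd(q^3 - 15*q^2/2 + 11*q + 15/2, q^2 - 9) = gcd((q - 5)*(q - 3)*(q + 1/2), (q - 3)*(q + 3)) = q - 3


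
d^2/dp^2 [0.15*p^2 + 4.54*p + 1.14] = 0.300000000000000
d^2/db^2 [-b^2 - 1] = -2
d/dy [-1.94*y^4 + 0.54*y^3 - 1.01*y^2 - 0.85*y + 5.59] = -7.76*y^3 + 1.62*y^2 - 2.02*y - 0.85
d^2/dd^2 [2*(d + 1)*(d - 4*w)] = 4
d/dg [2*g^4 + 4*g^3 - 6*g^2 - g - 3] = 8*g^3 + 12*g^2 - 12*g - 1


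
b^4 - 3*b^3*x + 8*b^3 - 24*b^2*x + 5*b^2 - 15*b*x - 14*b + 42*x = (b - 1)*(b + 2)*(b + 7)*(b - 3*x)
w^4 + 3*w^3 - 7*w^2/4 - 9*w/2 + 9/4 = (w - 1)*(w - 1/2)*(w + 3/2)*(w + 3)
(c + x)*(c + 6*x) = c^2 + 7*c*x + 6*x^2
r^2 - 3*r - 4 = (r - 4)*(r + 1)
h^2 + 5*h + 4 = (h + 1)*(h + 4)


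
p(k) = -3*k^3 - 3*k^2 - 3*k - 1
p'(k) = -9*k^2 - 6*k - 3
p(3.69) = -203.65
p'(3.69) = -147.68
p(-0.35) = -0.19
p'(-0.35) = -2.00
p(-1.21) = 3.55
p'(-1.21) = -8.92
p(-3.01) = 62.66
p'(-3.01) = -66.48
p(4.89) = -438.20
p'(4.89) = -247.55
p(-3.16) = 73.19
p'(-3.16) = -73.91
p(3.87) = -231.42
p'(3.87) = -161.01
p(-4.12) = 170.24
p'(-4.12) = -131.05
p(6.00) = -775.00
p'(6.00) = -363.00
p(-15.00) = 9494.00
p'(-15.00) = -1938.00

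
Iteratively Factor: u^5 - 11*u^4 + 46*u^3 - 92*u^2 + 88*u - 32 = (u - 1)*(u^4 - 10*u^3 + 36*u^2 - 56*u + 32) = (u - 4)*(u - 1)*(u^3 - 6*u^2 + 12*u - 8) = (u - 4)*(u - 2)*(u - 1)*(u^2 - 4*u + 4) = (u - 4)*(u - 2)^2*(u - 1)*(u - 2)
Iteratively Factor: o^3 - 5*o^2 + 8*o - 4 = (o - 2)*(o^2 - 3*o + 2) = (o - 2)*(o - 1)*(o - 2)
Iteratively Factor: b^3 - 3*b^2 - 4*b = (b)*(b^2 - 3*b - 4) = b*(b + 1)*(b - 4)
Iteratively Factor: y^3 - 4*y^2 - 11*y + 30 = (y - 5)*(y^2 + y - 6) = (y - 5)*(y - 2)*(y + 3)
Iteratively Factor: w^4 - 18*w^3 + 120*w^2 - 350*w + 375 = (w - 5)*(w^3 - 13*w^2 + 55*w - 75) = (w - 5)*(w - 3)*(w^2 - 10*w + 25) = (w - 5)^2*(w - 3)*(w - 5)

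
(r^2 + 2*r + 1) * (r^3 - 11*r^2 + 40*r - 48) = r^5 - 9*r^4 + 19*r^3 + 21*r^2 - 56*r - 48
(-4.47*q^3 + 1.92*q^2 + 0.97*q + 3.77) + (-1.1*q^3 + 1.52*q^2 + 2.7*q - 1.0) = -5.57*q^3 + 3.44*q^2 + 3.67*q + 2.77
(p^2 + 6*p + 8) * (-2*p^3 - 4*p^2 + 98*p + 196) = -2*p^5 - 16*p^4 + 58*p^3 + 752*p^2 + 1960*p + 1568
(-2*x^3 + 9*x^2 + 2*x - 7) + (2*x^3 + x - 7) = 9*x^2 + 3*x - 14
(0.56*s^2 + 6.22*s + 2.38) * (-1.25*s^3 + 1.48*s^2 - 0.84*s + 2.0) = -0.7*s^5 - 6.9462*s^4 + 5.7602*s^3 - 0.582399999999999*s^2 + 10.4408*s + 4.76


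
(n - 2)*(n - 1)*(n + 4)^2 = n^4 + 5*n^3 - 6*n^2 - 32*n + 32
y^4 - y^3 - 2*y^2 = y^2*(y - 2)*(y + 1)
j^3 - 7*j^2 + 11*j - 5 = (j - 5)*(j - 1)^2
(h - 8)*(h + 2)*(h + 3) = h^3 - 3*h^2 - 34*h - 48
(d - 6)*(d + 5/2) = d^2 - 7*d/2 - 15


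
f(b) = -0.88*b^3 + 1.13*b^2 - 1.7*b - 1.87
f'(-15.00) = -629.60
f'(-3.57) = -43.41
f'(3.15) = -20.78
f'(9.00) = -195.20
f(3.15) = -23.52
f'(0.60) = -1.29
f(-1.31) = 4.27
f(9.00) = -567.16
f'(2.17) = -9.23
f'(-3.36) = -39.10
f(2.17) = -9.23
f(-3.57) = 58.64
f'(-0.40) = -3.03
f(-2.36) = 20.00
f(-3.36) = 49.98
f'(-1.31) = -9.19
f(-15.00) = 3247.88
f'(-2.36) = -21.74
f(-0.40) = -0.95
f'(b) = -2.64*b^2 + 2.26*b - 1.7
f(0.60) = -2.67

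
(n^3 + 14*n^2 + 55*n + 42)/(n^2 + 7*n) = n + 7 + 6/n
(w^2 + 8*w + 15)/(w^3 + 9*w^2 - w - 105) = (w + 3)/(w^2 + 4*w - 21)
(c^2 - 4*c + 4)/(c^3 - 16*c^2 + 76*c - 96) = (c - 2)/(c^2 - 14*c + 48)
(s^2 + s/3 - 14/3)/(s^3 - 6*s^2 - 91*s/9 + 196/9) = 3*(s - 2)/(3*s^2 - 25*s + 28)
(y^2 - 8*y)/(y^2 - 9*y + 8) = y/(y - 1)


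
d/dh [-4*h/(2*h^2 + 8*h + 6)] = 2*(h^2 - 3)/(h^4 + 8*h^3 + 22*h^2 + 24*h + 9)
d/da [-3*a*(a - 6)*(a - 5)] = -9*a^2 + 66*a - 90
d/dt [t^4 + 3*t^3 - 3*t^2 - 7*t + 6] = 4*t^3 + 9*t^2 - 6*t - 7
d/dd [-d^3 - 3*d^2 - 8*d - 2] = -3*d^2 - 6*d - 8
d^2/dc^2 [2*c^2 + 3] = 4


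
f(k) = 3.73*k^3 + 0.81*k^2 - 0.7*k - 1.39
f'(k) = 11.19*k^2 + 1.62*k - 0.7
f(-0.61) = -1.51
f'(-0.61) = 2.48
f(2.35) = 49.85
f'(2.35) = 64.90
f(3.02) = 106.62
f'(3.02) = 106.25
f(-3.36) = -131.38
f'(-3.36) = 120.19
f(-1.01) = -3.70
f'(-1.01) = 9.08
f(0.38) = -1.33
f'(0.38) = 1.53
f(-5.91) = -738.93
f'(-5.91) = 380.57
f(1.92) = 26.65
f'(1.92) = 43.66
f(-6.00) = -773.71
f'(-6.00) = 392.42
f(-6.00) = -773.71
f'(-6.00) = 392.42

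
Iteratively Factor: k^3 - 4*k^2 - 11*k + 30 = (k - 2)*(k^2 - 2*k - 15) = (k - 2)*(k + 3)*(k - 5)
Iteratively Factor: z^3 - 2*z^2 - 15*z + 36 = (z + 4)*(z^2 - 6*z + 9) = (z - 3)*(z + 4)*(z - 3)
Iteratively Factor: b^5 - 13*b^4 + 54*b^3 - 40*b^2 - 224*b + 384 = (b - 3)*(b^4 - 10*b^3 + 24*b^2 + 32*b - 128) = (b - 4)*(b - 3)*(b^3 - 6*b^2 + 32) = (b - 4)^2*(b - 3)*(b^2 - 2*b - 8) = (b - 4)^3*(b - 3)*(b + 2)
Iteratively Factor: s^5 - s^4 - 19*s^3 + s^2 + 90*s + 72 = (s + 1)*(s^4 - 2*s^3 - 17*s^2 + 18*s + 72) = (s + 1)*(s + 2)*(s^3 - 4*s^2 - 9*s + 36) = (s + 1)*(s + 2)*(s + 3)*(s^2 - 7*s + 12) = (s - 3)*(s + 1)*(s + 2)*(s + 3)*(s - 4)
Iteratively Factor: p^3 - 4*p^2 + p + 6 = (p - 2)*(p^2 - 2*p - 3) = (p - 2)*(p + 1)*(p - 3)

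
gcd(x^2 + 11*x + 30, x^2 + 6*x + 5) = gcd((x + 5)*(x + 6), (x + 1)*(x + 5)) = x + 5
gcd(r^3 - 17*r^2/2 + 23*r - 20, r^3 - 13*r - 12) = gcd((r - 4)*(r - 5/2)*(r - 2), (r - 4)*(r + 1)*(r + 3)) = r - 4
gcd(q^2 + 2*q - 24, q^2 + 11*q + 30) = q + 6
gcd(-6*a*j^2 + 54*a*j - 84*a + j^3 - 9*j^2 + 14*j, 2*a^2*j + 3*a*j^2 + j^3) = 1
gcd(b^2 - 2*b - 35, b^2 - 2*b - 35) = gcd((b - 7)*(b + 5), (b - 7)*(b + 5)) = b^2 - 2*b - 35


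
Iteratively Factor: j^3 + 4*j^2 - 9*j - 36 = (j + 3)*(j^2 + j - 12) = (j + 3)*(j + 4)*(j - 3)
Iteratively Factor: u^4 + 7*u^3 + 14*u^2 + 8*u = (u)*(u^3 + 7*u^2 + 14*u + 8) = u*(u + 2)*(u^2 + 5*u + 4) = u*(u + 2)*(u + 4)*(u + 1)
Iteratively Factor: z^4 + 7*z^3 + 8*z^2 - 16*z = (z + 4)*(z^3 + 3*z^2 - 4*z) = z*(z + 4)*(z^2 + 3*z - 4) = z*(z + 4)^2*(z - 1)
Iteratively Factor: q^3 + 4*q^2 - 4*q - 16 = (q + 2)*(q^2 + 2*q - 8) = (q - 2)*(q + 2)*(q + 4)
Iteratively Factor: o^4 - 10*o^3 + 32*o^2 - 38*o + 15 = (o - 3)*(o^3 - 7*o^2 + 11*o - 5) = (o - 3)*(o - 1)*(o^2 - 6*o + 5) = (o - 5)*(o - 3)*(o - 1)*(o - 1)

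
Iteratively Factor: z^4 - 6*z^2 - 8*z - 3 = (z + 1)*(z^3 - z^2 - 5*z - 3) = (z - 3)*(z + 1)*(z^2 + 2*z + 1) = (z - 3)*(z + 1)^2*(z + 1)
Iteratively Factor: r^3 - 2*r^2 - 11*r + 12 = (r + 3)*(r^2 - 5*r + 4) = (r - 1)*(r + 3)*(r - 4)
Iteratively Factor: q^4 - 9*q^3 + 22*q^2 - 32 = (q - 4)*(q^3 - 5*q^2 + 2*q + 8) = (q - 4)*(q - 2)*(q^2 - 3*q - 4) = (q - 4)^2*(q - 2)*(q + 1)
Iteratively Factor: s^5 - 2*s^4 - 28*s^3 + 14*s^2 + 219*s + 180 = (s + 1)*(s^4 - 3*s^3 - 25*s^2 + 39*s + 180) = (s - 4)*(s + 1)*(s^3 + s^2 - 21*s - 45) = (s - 4)*(s + 1)*(s + 3)*(s^2 - 2*s - 15) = (s - 4)*(s + 1)*(s + 3)^2*(s - 5)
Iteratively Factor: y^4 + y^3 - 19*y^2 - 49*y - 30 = (y + 3)*(y^3 - 2*y^2 - 13*y - 10) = (y + 2)*(y + 3)*(y^2 - 4*y - 5) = (y + 1)*(y + 2)*(y + 3)*(y - 5)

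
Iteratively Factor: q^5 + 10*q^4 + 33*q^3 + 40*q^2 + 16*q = (q + 4)*(q^4 + 6*q^3 + 9*q^2 + 4*q) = q*(q + 4)*(q^3 + 6*q^2 + 9*q + 4) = q*(q + 1)*(q + 4)*(q^2 + 5*q + 4) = q*(q + 1)*(q + 4)^2*(q + 1)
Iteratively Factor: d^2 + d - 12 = (d + 4)*(d - 3)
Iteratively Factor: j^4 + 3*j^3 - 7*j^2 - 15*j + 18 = (j + 3)*(j^3 - 7*j + 6) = (j + 3)^2*(j^2 - 3*j + 2) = (j - 2)*(j + 3)^2*(j - 1)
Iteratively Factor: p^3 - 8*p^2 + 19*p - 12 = (p - 3)*(p^2 - 5*p + 4) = (p - 3)*(p - 1)*(p - 4)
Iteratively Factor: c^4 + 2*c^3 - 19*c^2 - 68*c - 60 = (c + 3)*(c^3 - c^2 - 16*c - 20) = (c + 2)*(c + 3)*(c^2 - 3*c - 10) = (c - 5)*(c + 2)*(c + 3)*(c + 2)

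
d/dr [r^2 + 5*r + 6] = 2*r + 5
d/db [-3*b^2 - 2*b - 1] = -6*b - 2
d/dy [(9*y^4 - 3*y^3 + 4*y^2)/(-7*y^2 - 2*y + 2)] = y*(-126*y^4 - 33*y^3 + 84*y^2 - 26*y + 16)/(49*y^4 + 28*y^3 - 24*y^2 - 8*y + 4)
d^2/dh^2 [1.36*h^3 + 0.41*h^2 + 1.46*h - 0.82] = 8.16*h + 0.82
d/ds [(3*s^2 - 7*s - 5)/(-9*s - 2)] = (-27*s^2 - 12*s - 31)/(81*s^2 + 36*s + 4)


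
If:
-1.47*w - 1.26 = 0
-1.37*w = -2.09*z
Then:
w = -0.86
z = -0.56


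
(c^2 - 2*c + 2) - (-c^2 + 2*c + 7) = 2*c^2 - 4*c - 5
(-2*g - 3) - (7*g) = -9*g - 3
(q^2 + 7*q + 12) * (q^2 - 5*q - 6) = q^4 + 2*q^3 - 29*q^2 - 102*q - 72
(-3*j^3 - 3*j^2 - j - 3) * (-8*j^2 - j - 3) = 24*j^5 + 27*j^4 + 20*j^3 + 34*j^2 + 6*j + 9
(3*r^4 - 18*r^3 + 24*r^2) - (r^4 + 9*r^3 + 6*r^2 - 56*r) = 2*r^4 - 27*r^3 + 18*r^2 + 56*r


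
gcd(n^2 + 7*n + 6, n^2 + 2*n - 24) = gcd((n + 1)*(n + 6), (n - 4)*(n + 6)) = n + 6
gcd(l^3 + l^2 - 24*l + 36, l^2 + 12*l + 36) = l + 6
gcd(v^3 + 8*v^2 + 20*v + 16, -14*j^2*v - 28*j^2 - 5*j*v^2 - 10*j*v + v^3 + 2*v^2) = v + 2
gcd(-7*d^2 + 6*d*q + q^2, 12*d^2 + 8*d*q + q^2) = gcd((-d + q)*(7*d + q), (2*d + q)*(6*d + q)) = 1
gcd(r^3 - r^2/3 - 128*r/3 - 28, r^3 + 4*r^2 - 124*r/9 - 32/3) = r^2 + 20*r/3 + 4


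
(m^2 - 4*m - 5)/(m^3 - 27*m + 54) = (m^2 - 4*m - 5)/(m^3 - 27*m + 54)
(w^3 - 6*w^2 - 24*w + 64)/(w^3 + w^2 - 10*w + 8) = (w - 8)/(w - 1)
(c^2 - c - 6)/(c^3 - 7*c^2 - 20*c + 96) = (c + 2)/(c^2 - 4*c - 32)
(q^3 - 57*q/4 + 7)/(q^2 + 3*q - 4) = (q^2 - 4*q + 7/4)/(q - 1)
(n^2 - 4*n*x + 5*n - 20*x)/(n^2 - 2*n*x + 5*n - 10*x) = (-n + 4*x)/(-n + 2*x)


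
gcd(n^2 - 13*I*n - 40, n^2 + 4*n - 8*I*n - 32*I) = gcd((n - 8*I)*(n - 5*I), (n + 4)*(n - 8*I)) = n - 8*I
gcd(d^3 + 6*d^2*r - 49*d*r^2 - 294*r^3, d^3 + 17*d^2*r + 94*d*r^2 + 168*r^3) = d^2 + 13*d*r + 42*r^2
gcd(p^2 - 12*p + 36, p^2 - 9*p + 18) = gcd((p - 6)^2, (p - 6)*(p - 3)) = p - 6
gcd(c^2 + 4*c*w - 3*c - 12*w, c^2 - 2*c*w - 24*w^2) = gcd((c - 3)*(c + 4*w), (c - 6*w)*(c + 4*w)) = c + 4*w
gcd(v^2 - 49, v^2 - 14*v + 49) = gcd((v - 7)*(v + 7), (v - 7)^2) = v - 7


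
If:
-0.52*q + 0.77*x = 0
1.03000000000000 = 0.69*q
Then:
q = 1.49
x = 1.01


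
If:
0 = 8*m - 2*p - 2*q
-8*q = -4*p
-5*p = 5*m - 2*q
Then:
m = 0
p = 0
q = 0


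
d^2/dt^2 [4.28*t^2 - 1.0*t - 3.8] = 8.56000000000000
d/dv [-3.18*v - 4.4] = -3.18000000000000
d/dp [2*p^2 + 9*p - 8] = 4*p + 9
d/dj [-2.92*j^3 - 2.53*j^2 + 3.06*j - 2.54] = -8.76*j^2 - 5.06*j + 3.06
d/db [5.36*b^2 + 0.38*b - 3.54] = 10.72*b + 0.38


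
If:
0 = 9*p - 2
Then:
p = 2/9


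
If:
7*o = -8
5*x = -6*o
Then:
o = -8/7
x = 48/35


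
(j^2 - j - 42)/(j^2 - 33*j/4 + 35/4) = 4*(j + 6)/(4*j - 5)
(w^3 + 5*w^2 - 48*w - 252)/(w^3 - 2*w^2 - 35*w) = (w^2 + 12*w + 36)/(w*(w + 5))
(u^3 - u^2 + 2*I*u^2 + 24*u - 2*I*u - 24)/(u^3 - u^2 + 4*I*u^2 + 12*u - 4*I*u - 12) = (u - 4*I)/(u - 2*I)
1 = 1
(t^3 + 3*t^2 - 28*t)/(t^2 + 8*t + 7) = t*(t - 4)/(t + 1)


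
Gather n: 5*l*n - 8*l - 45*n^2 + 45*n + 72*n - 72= -8*l - 45*n^2 + n*(5*l + 117) - 72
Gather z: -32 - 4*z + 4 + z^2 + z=z^2 - 3*z - 28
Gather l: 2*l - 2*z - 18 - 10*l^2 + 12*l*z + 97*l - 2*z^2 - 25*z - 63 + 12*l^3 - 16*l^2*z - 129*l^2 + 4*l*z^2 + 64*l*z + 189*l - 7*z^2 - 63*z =12*l^3 + l^2*(-16*z - 139) + l*(4*z^2 + 76*z + 288) - 9*z^2 - 90*z - 81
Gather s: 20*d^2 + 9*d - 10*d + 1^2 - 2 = 20*d^2 - d - 1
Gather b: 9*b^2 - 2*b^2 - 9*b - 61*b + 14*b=7*b^2 - 56*b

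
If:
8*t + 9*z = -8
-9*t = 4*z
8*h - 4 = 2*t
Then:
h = 65/98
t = 32/49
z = -72/49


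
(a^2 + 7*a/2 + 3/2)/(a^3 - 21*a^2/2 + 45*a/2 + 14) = (a + 3)/(a^2 - 11*a + 28)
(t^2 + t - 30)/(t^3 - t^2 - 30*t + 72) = (t - 5)/(t^2 - 7*t + 12)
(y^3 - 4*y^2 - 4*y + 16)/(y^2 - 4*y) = y - 4/y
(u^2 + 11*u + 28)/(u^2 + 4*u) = (u + 7)/u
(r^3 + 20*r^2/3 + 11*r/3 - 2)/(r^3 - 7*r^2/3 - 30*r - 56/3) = (-3*r^3 - 20*r^2 - 11*r + 6)/(-3*r^3 + 7*r^2 + 90*r + 56)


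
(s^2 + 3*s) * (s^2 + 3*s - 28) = s^4 + 6*s^3 - 19*s^2 - 84*s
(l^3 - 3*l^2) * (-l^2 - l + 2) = -l^5 + 2*l^4 + 5*l^3 - 6*l^2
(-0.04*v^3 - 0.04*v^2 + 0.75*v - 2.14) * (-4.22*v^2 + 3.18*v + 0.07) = 0.1688*v^5 + 0.0416*v^4 - 3.295*v^3 + 11.413*v^2 - 6.7527*v - 0.1498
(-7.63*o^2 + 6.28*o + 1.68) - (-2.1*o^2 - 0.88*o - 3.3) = -5.53*o^2 + 7.16*o + 4.98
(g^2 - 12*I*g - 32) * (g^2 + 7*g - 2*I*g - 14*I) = g^4 + 7*g^3 - 14*I*g^3 - 56*g^2 - 98*I*g^2 - 392*g + 64*I*g + 448*I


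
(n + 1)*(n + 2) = n^2 + 3*n + 2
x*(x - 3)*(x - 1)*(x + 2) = x^4 - 2*x^3 - 5*x^2 + 6*x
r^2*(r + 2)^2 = r^4 + 4*r^3 + 4*r^2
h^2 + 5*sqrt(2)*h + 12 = (h + 2*sqrt(2))*(h + 3*sqrt(2))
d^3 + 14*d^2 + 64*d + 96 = (d + 4)^2*(d + 6)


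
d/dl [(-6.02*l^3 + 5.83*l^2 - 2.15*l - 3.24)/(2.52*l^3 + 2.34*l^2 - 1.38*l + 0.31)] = (7.105427357601e-15*l^5 - 28.7784*l^4 + 27.4512*l^3 + 15.8814*l^2 + 18.7778*l - 5.1377)/(6.3504*l^6 + 11.7936*l^5 - 1.4796*l^4 - 4.896*l^3 + 3.3552*l^2 - 0.8556*l + 0.0961)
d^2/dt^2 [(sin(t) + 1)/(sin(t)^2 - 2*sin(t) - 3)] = (-3*sin(t) + cos(t)^2 + 1)/(sin(t) - 3)^3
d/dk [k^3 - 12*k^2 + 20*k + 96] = 3*k^2 - 24*k + 20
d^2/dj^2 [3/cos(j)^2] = 6*(2 - cos(2*j))/cos(j)^4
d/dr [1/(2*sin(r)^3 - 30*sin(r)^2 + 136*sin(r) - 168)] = (-3*sin(r)^2 + 30*sin(r) - 68)*cos(r)/(2*(sin(r)^3 - 15*sin(r)^2 + 68*sin(r) - 84)^2)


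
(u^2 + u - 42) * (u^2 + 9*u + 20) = u^4 + 10*u^3 - 13*u^2 - 358*u - 840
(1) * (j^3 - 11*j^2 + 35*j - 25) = j^3 - 11*j^2 + 35*j - 25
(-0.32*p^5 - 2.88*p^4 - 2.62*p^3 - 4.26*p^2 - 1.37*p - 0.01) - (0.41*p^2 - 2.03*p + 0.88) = -0.32*p^5 - 2.88*p^4 - 2.62*p^3 - 4.67*p^2 + 0.66*p - 0.89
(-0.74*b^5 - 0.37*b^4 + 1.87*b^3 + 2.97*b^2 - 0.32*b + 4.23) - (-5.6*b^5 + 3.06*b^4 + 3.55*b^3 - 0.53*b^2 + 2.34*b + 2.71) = 4.86*b^5 - 3.43*b^4 - 1.68*b^3 + 3.5*b^2 - 2.66*b + 1.52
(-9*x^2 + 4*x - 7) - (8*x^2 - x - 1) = -17*x^2 + 5*x - 6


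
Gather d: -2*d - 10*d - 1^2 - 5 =-12*d - 6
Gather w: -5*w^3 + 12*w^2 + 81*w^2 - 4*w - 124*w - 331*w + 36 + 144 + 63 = -5*w^3 + 93*w^2 - 459*w + 243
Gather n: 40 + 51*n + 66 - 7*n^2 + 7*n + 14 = -7*n^2 + 58*n + 120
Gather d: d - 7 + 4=d - 3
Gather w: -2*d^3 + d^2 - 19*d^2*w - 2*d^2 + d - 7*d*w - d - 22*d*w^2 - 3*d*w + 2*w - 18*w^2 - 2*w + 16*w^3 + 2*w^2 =-2*d^3 - d^2 + 16*w^3 + w^2*(-22*d - 16) + w*(-19*d^2 - 10*d)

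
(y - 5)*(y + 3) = y^2 - 2*y - 15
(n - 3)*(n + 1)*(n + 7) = n^3 + 5*n^2 - 17*n - 21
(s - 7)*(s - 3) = s^2 - 10*s + 21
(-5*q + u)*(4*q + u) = -20*q^2 - q*u + u^2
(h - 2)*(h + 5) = h^2 + 3*h - 10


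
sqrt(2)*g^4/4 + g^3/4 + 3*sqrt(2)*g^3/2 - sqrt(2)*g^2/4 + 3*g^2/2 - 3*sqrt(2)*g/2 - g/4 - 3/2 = (g/2 + 1/2)*(g - 1)*(g + 6)*(sqrt(2)*g/2 + 1/2)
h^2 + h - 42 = (h - 6)*(h + 7)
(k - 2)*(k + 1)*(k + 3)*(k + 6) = k^4 + 8*k^3 + 7*k^2 - 36*k - 36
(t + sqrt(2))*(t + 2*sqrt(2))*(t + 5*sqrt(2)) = t^3 + 8*sqrt(2)*t^2 + 34*t + 20*sqrt(2)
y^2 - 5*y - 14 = (y - 7)*(y + 2)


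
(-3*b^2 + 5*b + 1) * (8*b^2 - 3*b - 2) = -24*b^4 + 49*b^3 - b^2 - 13*b - 2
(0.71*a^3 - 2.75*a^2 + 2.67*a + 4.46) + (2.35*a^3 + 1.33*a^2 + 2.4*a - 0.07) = 3.06*a^3 - 1.42*a^2 + 5.07*a + 4.39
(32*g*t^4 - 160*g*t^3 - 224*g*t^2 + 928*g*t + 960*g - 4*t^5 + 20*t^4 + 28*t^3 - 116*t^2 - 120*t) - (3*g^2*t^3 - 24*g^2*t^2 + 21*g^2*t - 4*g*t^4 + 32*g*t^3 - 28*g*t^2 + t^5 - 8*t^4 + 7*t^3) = -3*g^2*t^3 + 24*g^2*t^2 - 21*g^2*t + 36*g*t^4 - 192*g*t^3 - 196*g*t^2 + 928*g*t + 960*g - 5*t^5 + 28*t^4 + 21*t^3 - 116*t^2 - 120*t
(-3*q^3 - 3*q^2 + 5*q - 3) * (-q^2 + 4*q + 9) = 3*q^5 - 9*q^4 - 44*q^3 - 4*q^2 + 33*q - 27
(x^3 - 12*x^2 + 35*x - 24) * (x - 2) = x^4 - 14*x^3 + 59*x^2 - 94*x + 48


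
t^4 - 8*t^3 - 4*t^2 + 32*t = t*(t - 8)*(t - 2)*(t + 2)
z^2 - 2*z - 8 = (z - 4)*(z + 2)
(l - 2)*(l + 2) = l^2 - 4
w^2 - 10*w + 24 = (w - 6)*(w - 4)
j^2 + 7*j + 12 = (j + 3)*(j + 4)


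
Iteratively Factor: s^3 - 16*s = (s)*(s^2 - 16) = s*(s + 4)*(s - 4)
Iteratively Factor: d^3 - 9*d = (d)*(d^2 - 9) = d*(d - 3)*(d + 3)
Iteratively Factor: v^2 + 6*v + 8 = (v + 2)*(v + 4)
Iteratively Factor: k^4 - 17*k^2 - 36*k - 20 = (k - 5)*(k^3 + 5*k^2 + 8*k + 4) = (k - 5)*(k + 2)*(k^2 + 3*k + 2) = (k - 5)*(k + 2)^2*(k + 1)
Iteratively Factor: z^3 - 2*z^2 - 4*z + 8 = (z - 2)*(z^2 - 4) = (z - 2)*(z + 2)*(z - 2)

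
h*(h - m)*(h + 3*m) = h^3 + 2*h^2*m - 3*h*m^2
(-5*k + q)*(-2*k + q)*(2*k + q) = 20*k^3 - 4*k^2*q - 5*k*q^2 + q^3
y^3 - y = y*(y - 1)*(y + 1)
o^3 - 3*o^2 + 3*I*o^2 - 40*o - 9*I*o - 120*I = (o - 8)*(o + 5)*(o + 3*I)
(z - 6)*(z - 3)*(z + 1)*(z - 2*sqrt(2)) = z^4 - 8*z^3 - 2*sqrt(2)*z^3 + 9*z^2 + 16*sqrt(2)*z^2 - 18*sqrt(2)*z + 18*z - 36*sqrt(2)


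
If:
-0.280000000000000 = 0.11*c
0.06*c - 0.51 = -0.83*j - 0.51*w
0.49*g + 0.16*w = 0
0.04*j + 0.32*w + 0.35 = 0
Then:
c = -2.55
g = 0.42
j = 1.59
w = -1.29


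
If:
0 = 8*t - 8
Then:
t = 1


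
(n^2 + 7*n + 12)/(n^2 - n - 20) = (n + 3)/(n - 5)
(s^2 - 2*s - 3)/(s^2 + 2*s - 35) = (s^2 - 2*s - 3)/(s^2 + 2*s - 35)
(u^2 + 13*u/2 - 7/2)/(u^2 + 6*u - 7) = (u - 1/2)/(u - 1)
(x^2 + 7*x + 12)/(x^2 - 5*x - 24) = (x + 4)/(x - 8)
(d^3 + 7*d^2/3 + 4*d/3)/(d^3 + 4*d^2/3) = (d + 1)/d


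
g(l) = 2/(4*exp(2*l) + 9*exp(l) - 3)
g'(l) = 2*(-8*exp(2*l) - 9*exp(l))/(4*exp(2*l) + 9*exp(l) - 3)^2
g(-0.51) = 0.52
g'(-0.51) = -1.12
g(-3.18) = -0.76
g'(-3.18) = -0.11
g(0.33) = 0.12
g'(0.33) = -0.19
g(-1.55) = -2.20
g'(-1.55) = -5.49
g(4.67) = 0.00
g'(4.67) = -0.00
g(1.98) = 0.01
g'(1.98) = -0.01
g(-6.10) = -0.67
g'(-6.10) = -0.00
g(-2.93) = -0.80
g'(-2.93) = -0.16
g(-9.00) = -0.67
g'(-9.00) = 0.00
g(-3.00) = -0.79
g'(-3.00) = -0.14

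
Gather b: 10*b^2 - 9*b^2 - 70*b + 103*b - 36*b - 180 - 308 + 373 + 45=b^2 - 3*b - 70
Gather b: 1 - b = 1 - b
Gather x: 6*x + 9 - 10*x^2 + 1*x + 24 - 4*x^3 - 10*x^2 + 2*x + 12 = -4*x^3 - 20*x^2 + 9*x + 45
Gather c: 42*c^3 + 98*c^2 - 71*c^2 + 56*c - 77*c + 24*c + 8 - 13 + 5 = 42*c^3 + 27*c^2 + 3*c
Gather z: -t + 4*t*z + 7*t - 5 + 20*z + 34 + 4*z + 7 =6*t + z*(4*t + 24) + 36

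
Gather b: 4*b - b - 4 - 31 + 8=3*b - 27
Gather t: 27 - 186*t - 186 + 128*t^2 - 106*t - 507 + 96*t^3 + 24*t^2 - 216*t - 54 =96*t^3 + 152*t^2 - 508*t - 720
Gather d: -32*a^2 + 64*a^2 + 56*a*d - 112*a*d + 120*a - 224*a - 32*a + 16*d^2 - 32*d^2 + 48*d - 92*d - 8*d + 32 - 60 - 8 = 32*a^2 - 136*a - 16*d^2 + d*(-56*a - 52) - 36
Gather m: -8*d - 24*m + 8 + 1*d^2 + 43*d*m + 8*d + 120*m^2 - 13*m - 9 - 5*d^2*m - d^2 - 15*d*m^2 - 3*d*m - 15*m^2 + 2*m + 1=m^2*(105 - 15*d) + m*(-5*d^2 + 40*d - 35)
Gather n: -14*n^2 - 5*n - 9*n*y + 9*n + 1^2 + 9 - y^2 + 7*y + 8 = -14*n^2 + n*(4 - 9*y) - y^2 + 7*y + 18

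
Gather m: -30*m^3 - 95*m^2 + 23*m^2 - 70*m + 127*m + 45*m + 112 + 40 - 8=-30*m^3 - 72*m^2 + 102*m + 144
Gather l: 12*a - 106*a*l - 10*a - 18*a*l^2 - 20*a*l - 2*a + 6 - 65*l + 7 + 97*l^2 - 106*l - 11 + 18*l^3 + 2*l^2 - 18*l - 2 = 18*l^3 + l^2*(99 - 18*a) + l*(-126*a - 189)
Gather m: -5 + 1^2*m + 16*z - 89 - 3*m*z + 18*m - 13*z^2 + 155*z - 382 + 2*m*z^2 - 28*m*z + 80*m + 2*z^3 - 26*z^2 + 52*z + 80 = m*(2*z^2 - 31*z + 99) + 2*z^3 - 39*z^2 + 223*z - 396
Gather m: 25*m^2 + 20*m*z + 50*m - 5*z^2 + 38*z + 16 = 25*m^2 + m*(20*z + 50) - 5*z^2 + 38*z + 16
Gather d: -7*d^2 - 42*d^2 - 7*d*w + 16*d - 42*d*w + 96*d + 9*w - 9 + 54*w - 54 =-49*d^2 + d*(112 - 49*w) + 63*w - 63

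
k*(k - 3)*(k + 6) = k^3 + 3*k^2 - 18*k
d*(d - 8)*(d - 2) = d^3 - 10*d^2 + 16*d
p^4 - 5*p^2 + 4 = (p - 2)*(p - 1)*(p + 1)*(p + 2)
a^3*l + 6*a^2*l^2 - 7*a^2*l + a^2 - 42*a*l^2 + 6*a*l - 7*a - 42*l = (a - 7)*(a + 6*l)*(a*l + 1)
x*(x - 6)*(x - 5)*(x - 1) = x^4 - 12*x^3 + 41*x^2 - 30*x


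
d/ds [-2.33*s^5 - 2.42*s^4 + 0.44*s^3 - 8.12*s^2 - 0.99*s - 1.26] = -11.65*s^4 - 9.68*s^3 + 1.32*s^2 - 16.24*s - 0.99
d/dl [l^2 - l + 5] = 2*l - 1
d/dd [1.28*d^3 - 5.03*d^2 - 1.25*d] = 3.84*d^2 - 10.06*d - 1.25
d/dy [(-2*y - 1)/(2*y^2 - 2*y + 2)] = (-y^2 + y + (2*y - 1)*(2*y + 1)/2 - 1)/(y^2 - y + 1)^2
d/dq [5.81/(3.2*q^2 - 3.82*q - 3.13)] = (22.1942 - 37.184*q)/(-3.2*q^2 + 3.82*q + 3.13)^2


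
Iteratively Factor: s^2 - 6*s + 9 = (s - 3)*(s - 3)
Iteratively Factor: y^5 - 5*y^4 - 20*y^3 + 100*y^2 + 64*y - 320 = (y - 2)*(y^4 - 3*y^3 - 26*y^2 + 48*y + 160) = (y - 4)*(y - 2)*(y^3 + y^2 - 22*y - 40) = (y - 4)*(y - 2)*(y + 2)*(y^2 - y - 20) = (y - 4)*(y - 2)*(y + 2)*(y + 4)*(y - 5)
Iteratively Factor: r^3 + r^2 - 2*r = (r + 2)*(r^2 - r) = r*(r + 2)*(r - 1)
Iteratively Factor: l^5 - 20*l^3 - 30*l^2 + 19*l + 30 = (l - 1)*(l^4 + l^3 - 19*l^2 - 49*l - 30) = (l - 1)*(l + 1)*(l^3 - 19*l - 30) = (l - 1)*(l + 1)*(l + 2)*(l^2 - 2*l - 15) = (l - 1)*(l + 1)*(l + 2)*(l + 3)*(l - 5)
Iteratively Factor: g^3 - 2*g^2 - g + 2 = (g + 1)*(g^2 - 3*g + 2) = (g - 2)*(g + 1)*(g - 1)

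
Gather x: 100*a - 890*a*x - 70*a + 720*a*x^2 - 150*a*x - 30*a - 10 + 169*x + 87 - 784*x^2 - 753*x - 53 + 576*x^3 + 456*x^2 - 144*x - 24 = 576*x^3 + x^2*(720*a - 328) + x*(-1040*a - 728)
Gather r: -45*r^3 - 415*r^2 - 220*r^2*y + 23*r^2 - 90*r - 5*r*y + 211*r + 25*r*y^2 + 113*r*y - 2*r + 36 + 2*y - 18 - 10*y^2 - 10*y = -45*r^3 + r^2*(-220*y - 392) + r*(25*y^2 + 108*y + 119) - 10*y^2 - 8*y + 18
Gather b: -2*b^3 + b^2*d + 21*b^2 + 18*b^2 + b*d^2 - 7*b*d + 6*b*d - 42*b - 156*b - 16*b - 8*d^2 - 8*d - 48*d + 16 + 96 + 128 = -2*b^3 + b^2*(d + 39) + b*(d^2 - d - 214) - 8*d^2 - 56*d + 240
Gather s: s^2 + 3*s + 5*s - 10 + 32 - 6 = s^2 + 8*s + 16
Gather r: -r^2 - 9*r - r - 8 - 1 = -r^2 - 10*r - 9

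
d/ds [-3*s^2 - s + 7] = -6*s - 1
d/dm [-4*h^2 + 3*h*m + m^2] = 3*h + 2*m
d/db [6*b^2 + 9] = 12*b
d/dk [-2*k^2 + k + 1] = 1 - 4*k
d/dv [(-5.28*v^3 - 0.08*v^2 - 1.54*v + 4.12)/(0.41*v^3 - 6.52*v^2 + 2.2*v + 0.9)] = (8.88178419700125e-16*v^5 + 34.4584*v^4 - 21.9692*v^3 - 29.5404*v^2 + 53.5808*v - 10.45)/(0.1681*v^6 - 5.3464*v^5 + 44.3144*v^4 - 27.95*v^3 - 6.896*v^2 + 3.96*v + 0.81)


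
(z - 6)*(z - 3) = z^2 - 9*z + 18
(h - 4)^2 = h^2 - 8*h + 16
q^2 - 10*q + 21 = (q - 7)*(q - 3)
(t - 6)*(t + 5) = t^2 - t - 30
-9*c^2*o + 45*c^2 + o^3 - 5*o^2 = (-3*c + o)*(3*c + o)*(o - 5)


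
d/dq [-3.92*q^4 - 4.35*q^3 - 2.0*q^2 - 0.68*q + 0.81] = -15.68*q^3 - 13.05*q^2 - 4.0*q - 0.68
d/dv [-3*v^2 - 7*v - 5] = -6*v - 7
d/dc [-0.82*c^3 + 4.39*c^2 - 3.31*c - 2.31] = -2.46*c^2 + 8.78*c - 3.31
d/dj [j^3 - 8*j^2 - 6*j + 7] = 3*j^2 - 16*j - 6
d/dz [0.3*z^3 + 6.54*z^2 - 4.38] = z*(0.9*z + 13.08)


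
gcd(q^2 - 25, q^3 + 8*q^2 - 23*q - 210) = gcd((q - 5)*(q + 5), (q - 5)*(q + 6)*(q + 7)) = q - 5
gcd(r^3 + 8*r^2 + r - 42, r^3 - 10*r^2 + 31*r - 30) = r - 2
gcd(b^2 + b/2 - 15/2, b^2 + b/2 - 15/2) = b^2 + b/2 - 15/2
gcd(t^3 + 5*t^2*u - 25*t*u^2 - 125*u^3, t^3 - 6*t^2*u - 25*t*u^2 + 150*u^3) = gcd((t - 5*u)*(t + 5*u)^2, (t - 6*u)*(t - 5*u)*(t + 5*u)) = t^2 - 25*u^2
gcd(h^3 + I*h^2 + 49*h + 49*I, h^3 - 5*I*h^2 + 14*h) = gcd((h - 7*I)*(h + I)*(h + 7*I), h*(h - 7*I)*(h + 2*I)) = h - 7*I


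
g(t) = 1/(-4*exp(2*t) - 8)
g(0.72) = -0.04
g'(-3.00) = 0.00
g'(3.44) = 0.00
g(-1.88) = -0.12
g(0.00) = -0.08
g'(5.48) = 0.00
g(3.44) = -0.00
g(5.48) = -0.00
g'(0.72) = 0.05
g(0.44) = -0.06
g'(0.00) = 0.06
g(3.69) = -0.00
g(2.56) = -0.00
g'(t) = 8*exp(2*t)/(-4*exp(2*t) - 8)^2 = exp(2*t)/(2*(exp(2*t) + 2)^2)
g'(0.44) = 0.06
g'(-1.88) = 0.00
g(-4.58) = -0.12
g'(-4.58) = 0.00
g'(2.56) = 0.00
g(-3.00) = -0.12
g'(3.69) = 0.00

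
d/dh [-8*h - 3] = -8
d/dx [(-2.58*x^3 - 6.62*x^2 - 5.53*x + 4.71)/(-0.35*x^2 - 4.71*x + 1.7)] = (0.903*x^4 + 24.3036*x^3 + 16.0867*x^2 - 19.211*x + 12.7831)/(0.1225*x^4 + 3.297*x^3 + 20.9941*x^2 - 16.014*x + 2.89)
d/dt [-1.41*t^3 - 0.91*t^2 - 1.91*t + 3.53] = -4.23*t^2 - 1.82*t - 1.91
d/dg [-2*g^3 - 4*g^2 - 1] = 2*g*(-3*g - 4)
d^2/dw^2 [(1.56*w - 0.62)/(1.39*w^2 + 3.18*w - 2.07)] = ((1.56*w - 0.62)*(2.78*w + 3.18)*(5.56*w + 6.36) - (13.0104*w + 8.198)*(1.39*w^2 + 3.18*w - 2.07))/(1.39*w^2 + 3.18*w - 2.07)^3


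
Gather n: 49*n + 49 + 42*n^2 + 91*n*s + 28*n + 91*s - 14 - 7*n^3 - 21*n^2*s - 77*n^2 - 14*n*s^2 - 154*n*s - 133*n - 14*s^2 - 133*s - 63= -7*n^3 + n^2*(-21*s - 35) + n*(-14*s^2 - 63*s - 56) - 14*s^2 - 42*s - 28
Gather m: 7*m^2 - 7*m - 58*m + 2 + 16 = 7*m^2 - 65*m + 18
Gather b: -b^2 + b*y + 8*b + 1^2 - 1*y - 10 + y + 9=-b^2 + b*(y + 8)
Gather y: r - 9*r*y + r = -9*r*y + 2*r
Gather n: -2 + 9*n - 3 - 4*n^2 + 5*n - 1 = -4*n^2 + 14*n - 6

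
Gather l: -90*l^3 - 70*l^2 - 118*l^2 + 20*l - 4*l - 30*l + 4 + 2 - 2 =-90*l^3 - 188*l^2 - 14*l + 4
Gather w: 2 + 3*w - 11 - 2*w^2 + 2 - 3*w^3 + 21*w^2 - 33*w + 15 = -3*w^3 + 19*w^2 - 30*w + 8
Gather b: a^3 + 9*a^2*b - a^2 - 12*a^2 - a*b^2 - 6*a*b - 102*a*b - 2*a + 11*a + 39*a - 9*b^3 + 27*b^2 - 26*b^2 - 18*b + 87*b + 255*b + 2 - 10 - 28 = a^3 - 13*a^2 + 48*a - 9*b^3 + b^2*(1 - a) + b*(9*a^2 - 108*a + 324) - 36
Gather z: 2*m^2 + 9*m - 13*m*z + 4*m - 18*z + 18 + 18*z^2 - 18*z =2*m^2 + 13*m + 18*z^2 + z*(-13*m - 36) + 18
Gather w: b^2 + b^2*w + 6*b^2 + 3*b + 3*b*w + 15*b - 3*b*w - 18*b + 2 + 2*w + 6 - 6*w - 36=7*b^2 + w*(b^2 - 4) - 28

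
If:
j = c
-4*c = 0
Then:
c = 0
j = 0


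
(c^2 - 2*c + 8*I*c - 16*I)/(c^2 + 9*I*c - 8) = (c - 2)/(c + I)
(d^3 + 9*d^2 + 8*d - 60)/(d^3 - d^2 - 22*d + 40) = (d + 6)/(d - 4)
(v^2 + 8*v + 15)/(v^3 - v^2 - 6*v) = (v^2 + 8*v + 15)/(v*(v^2 - v - 6))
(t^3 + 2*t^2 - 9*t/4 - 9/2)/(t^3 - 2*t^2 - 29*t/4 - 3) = (2*t^2 + t - 6)/(2*t^2 - 7*t - 4)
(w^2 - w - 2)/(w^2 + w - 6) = (w + 1)/(w + 3)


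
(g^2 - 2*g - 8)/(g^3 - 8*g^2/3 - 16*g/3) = 3*(g + 2)/(g*(3*g + 4))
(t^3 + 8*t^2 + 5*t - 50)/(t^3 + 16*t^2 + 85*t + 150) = (t - 2)/(t + 6)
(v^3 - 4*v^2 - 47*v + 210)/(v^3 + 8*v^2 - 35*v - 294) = (v - 5)/(v + 7)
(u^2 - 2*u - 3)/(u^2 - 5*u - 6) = (u - 3)/(u - 6)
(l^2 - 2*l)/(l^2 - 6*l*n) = (l - 2)/(l - 6*n)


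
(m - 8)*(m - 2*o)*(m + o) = m^3 - m^2*o - 8*m^2 - 2*m*o^2 + 8*m*o + 16*o^2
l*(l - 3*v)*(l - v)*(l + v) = l^4 - 3*l^3*v - l^2*v^2 + 3*l*v^3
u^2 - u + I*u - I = (u - 1)*(u + I)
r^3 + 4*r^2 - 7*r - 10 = (r - 2)*(r + 1)*(r + 5)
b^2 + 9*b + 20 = (b + 4)*(b + 5)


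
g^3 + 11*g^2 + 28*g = g*(g + 4)*(g + 7)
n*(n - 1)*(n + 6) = n^3 + 5*n^2 - 6*n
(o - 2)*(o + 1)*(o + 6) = o^3 + 5*o^2 - 8*o - 12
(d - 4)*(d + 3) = d^2 - d - 12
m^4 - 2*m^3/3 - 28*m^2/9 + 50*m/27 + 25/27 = (m - 5/3)*(m - 1)*(m + 1/3)*(m + 5/3)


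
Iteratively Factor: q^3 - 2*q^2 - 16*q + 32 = (q - 2)*(q^2 - 16) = (q - 2)*(q + 4)*(q - 4)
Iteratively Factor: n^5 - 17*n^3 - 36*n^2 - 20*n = (n + 1)*(n^4 - n^3 - 16*n^2 - 20*n) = (n - 5)*(n + 1)*(n^3 + 4*n^2 + 4*n) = (n - 5)*(n + 1)*(n + 2)*(n^2 + 2*n) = n*(n - 5)*(n + 1)*(n + 2)*(n + 2)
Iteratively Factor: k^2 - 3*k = (k - 3)*(k)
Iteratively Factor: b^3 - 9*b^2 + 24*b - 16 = (b - 1)*(b^2 - 8*b + 16) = (b - 4)*(b - 1)*(b - 4)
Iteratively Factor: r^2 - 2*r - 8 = (r + 2)*(r - 4)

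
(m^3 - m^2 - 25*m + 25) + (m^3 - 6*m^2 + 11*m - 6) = 2*m^3 - 7*m^2 - 14*m + 19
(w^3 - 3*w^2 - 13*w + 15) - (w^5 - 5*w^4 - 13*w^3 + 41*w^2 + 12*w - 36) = -w^5 + 5*w^4 + 14*w^3 - 44*w^2 - 25*w + 51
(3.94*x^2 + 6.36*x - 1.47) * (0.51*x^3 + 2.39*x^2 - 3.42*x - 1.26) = 2.0094*x^5 + 12.6602*x^4 + 0.975900000000001*x^3 - 30.2289*x^2 - 2.9862*x + 1.8522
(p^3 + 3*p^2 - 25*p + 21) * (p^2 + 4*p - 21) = p^5 + 7*p^4 - 34*p^3 - 142*p^2 + 609*p - 441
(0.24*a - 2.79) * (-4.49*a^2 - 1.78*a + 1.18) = -1.0776*a^3 + 12.0999*a^2 + 5.2494*a - 3.2922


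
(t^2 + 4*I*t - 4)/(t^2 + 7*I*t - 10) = (t + 2*I)/(t + 5*I)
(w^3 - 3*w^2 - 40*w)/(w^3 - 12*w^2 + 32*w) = (w + 5)/(w - 4)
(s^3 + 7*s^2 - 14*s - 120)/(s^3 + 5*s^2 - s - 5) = (s^2 + 2*s - 24)/(s^2 - 1)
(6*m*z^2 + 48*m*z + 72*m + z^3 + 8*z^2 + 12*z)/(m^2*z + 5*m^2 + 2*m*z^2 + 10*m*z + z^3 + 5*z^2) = (6*m*z^2 + 48*m*z + 72*m + z^3 + 8*z^2 + 12*z)/(m^2*z + 5*m^2 + 2*m*z^2 + 10*m*z + z^3 + 5*z^2)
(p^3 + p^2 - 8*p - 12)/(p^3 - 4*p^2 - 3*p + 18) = (p + 2)/(p - 3)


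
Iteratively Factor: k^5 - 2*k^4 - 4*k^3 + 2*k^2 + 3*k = (k - 1)*(k^4 - k^3 - 5*k^2 - 3*k) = (k - 1)*(k + 1)*(k^3 - 2*k^2 - 3*k) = (k - 3)*(k - 1)*(k + 1)*(k^2 + k) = (k - 3)*(k - 1)*(k + 1)^2*(k)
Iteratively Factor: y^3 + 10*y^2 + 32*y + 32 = (y + 4)*(y^2 + 6*y + 8) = (y + 2)*(y + 4)*(y + 4)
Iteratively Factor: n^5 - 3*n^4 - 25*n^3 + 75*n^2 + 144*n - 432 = (n - 3)*(n^4 - 25*n^2 + 144) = (n - 3)*(n + 3)*(n^3 - 3*n^2 - 16*n + 48) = (n - 3)^2*(n + 3)*(n^2 - 16) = (n - 4)*(n - 3)^2*(n + 3)*(n + 4)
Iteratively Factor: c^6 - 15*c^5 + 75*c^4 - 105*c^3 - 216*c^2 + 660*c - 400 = (c - 1)*(c^5 - 14*c^4 + 61*c^3 - 44*c^2 - 260*c + 400) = (c - 5)*(c - 1)*(c^4 - 9*c^3 + 16*c^2 + 36*c - 80) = (c - 5)*(c - 2)*(c - 1)*(c^3 - 7*c^2 + 2*c + 40) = (c - 5)^2*(c - 2)*(c - 1)*(c^2 - 2*c - 8) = (c - 5)^2*(c - 2)*(c - 1)*(c + 2)*(c - 4)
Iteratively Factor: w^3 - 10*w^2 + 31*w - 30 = (w - 2)*(w^2 - 8*w + 15) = (w - 5)*(w - 2)*(w - 3)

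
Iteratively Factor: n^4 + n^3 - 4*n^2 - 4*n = (n + 1)*(n^3 - 4*n) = (n - 2)*(n + 1)*(n^2 + 2*n) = (n - 2)*(n + 1)*(n + 2)*(n)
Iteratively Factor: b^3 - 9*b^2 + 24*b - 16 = (b - 4)*(b^2 - 5*b + 4) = (b - 4)*(b - 1)*(b - 4)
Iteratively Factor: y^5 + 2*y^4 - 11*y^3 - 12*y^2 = (y + 1)*(y^4 + y^3 - 12*y^2) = (y - 3)*(y + 1)*(y^3 + 4*y^2) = (y - 3)*(y + 1)*(y + 4)*(y^2) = y*(y - 3)*(y + 1)*(y + 4)*(y)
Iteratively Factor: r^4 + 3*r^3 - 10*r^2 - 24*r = (r + 4)*(r^3 - r^2 - 6*r) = (r - 3)*(r + 4)*(r^2 + 2*r) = (r - 3)*(r + 2)*(r + 4)*(r)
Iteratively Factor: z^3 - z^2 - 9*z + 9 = (z - 1)*(z^2 - 9) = (z - 3)*(z - 1)*(z + 3)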